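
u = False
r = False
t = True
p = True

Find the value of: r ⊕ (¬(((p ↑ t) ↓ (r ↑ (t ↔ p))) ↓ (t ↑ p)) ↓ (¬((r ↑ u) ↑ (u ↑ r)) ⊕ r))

p ↑ t = True ↑ True = False
t ↔ p = True ↔ True = True
r ↑ (t ↔ p) = False ↑ True = True
(p ↑ t) ↓ (r ↑ (t ↔ p)) = False ↓ True = False
t ↑ p = True ↑ True = False
((p ↑ t) ↓ (r ↑ (t ↔ p))) ↓ (t ↑ p) = False ↓ False = True
¬(((p ↑ t) ↓ (r ↑ (t ↔ p))) ↓ (t ↑ p)) = ¬True = False
r ↑ u = False ↑ False = True
u ↑ r = False ↑ False = True
(r ↑ u) ↑ (u ↑ r) = True ↑ True = False
¬((r ↑ u) ↑ (u ↑ r)) = ¬False = True
¬((r ↑ u) ↑ (u ↑ r)) ⊕ r = True ⊕ False = True
¬(((p ↑ t) ↓ (r ↑ (t ↔ p))) ↓ (t ↑ p)) ↓ (¬((r ↑ u) ↑ (u ↑ r)) ⊕ r) = False ↓ True = False
r ⊕ (¬(((p ↑ t) ↓ (r ↑ (t ↔ p))) ↓ (t ↑ p)) ↓ (¬((r ↑ u) ↑ (u ↑ r)) ⊕ r)) = False ⊕ False = False

False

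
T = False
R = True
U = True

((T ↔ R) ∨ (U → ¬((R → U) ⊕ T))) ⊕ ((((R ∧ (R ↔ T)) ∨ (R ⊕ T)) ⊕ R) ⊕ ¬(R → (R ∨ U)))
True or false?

T ↔ R = False ↔ True = False
R → U = True → True = True
(R → U) ⊕ T = True ⊕ False = True
¬((R → U) ⊕ T) = ¬True = False
U → ¬((R → U) ⊕ T) = True → False = False
(T ↔ R) ∨ (U → ¬((R → U) ⊕ T)) = False ∨ False = False
R ↔ T = True ↔ False = False
R ∧ (R ↔ T) = True ∧ False = False
R ⊕ T = True ⊕ False = True
(R ∧ (R ↔ T)) ∨ (R ⊕ T) = False ∨ True = True
((R ∧ (R ↔ T)) ∨ (R ⊕ T)) ⊕ R = True ⊕ True = False
R ∨ U = True ∨ True = True
R → (R ∨ U) = True → True = True
¬(R → (R ∨ U)) = ¬True = False
(((R ∧ (R ↔ T)) ∨ (R ⊕ T)) ⊕ R) ⊕ ¬(R → (R ∨ U)) = False ⊕ False = False
((T ↔ R) ∨ (U → ¬((R → U) ⊕ T))) ⊕ ((((R ∧ (R ↔ T)) ∨ (R ⊕ T)) ⊕ R) ⊕ ¬(R → (R ∨ U))) = False ⊕ False = False

False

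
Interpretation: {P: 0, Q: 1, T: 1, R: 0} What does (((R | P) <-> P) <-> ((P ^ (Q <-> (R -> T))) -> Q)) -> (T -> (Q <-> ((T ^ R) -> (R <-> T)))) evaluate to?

R | P = 0 | 0 = 0
(R | P) <-> P = 0 <-> 0 = 1
R -> T = 0 -> 1 = 1
Q <-> (R -> T) = 1 <-> 1 = 1
P ^ (Q <-> (R -> T)) = 0 ^ 1 = 1
(P ^ (Q <-> (R -> T))) -> Q = 1 -> 1 = 1
((R | P) <-> P) <-> ((P ^ (Q <-> (R -> T))) -> Q) = 1 <-> 1 = 1
T ^ R = 1 ^ 0 = 1
R <-> T = 0 <-> 1 = 0
(T ^ R) -> (R <-> T) = 1 -> 0 = 0
Q <-> ((T ^ R) -> (R <-> T)) = 1 <-> 0 = 0
T -> (Q <-> ((T ^ R) -> (R <-> T))) = 1 -> 0 = 0
(((R | P) <-> P) <-> ((P ^ (Q <-> (R -> T))) -> Q)) -> (T -> (Q <-> ((T ^ R) -> (R <-> T)))) = 1 -> 0 = 0

0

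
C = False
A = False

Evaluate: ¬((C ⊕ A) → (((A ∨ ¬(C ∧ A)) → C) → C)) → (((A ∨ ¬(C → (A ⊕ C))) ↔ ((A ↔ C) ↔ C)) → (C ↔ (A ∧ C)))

Substituting C=False, A=False:
C ⊕ A = False ⊕ False = False
C ∧ A = False ∧ False = False
¬(C ∧ A) = ¬False = True
A ∨ ¬(C ∧ A) = False ∨ True = True
(A ∨ ¬(C ∧ A)) → C = True → False = False
((A ∨ ¬(C ∧ A)) → C) → C = False → False = True
(C ⊕ A) → (((A ∨ ¬(C ∧ A)) → C) → C) = False → True = True
¬((C ⊕ A) → (((A ∨ ¬(C ∧ A)) → C) → C)) = ¬True = False
A ⊕ C = False ⊕ False = False
C → (A ⊕ C) = False → False = True
¬(C → (A ⊕ C)) = ¬True = False
A ∨ ¬(C → (A ⊕ C)) = False ∨ False = False
A ↔ C = False ↔ False = True
(A ↔ C) ↔ C = True ↔ False = False
(A ∨ ¬(C → (A ⊕ C))) ↔ ((A ↔ C) ↔ C) = False ↔ False = True
A ∧ C = False ∧ False = False
C ↔ (A ∧ C) = False ↔ False = True
((A ∨ ¬(C → (A ⊕ C))) ↔ ((A ↔ C) ↔ C)) → (C ↔ (A ∧ C)) = True → True = True
¬((C ⊕ A) → (((A ∨ ¬(C ∧ A)) → C) → C)) → (((A ∨ ¬(C → (A ⊕ C))) ↔ ((A ↔ C) ↔ C)) → (C ↔ (A ∧ C))) = False → True = True

True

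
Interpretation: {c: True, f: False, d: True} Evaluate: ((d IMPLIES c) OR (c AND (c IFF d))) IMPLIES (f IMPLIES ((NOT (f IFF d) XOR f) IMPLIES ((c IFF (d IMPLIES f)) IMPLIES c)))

d IMPLIES c = True IMPLIES True = True
c IFF d = True IFF True = True
c AND (c IFF d) = True AND True = True
(d IMPLIES c) OR (c AND (c IFF d)) = True OR True = True
f IFF d = False IFF True = False
NOT (f IFF d) = NOT False = True
NOT (f IFF d) XOR f = True XOR False = True
d IMPLIES f = True IMPLIES False = False
c IFF (d IMPLIES f) = True IFF False = False
(c IFF (d IMPLIES f)) IMPLIES c = False IMPLIES True = True
(NOT (f IFF d) XOR f) IMPLIES ((c IFF (d IMPLIES f)) IMPLIES c) = True IMPLIES True = True
f IMPLIES ((NOT (f IFF d) XOR f) IMPLIES ((c IFF (d IMPLIES f)) IMPLIES c)) = False IMPLIES True = True
((d IMPLIES c) OR (c AND (c IFF d))) IMPLIES (f IMPLIES ((NOT (f IFF d) XOR f) IMPLIES ((c IFF (d IMPLIES f)) IMPLIES c))) = True IMPLIES True = True

True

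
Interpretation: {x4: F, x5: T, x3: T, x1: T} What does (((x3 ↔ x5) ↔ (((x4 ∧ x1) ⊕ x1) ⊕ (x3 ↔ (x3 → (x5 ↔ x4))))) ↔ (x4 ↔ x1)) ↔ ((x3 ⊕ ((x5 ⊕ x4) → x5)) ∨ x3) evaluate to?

F

x3 ↔ x5 = T ↔ T = T
x4 ∧ x1 = F ∧ T = F
(x4 ∧ x1) ⊕ x1 = F ⊕ T = T
x5 ↔ x4 = T ↔ F = F
x3 → (x5 ↔ x4) = T → F = F
x3 ↔ (x3 → (x5 ↔ x4)) = T ↔ F = F
((x4 ∧ x1) ⊕ x1) ⊕ (x3 ↔ (x3 → (x5 ↔ x4))) = T ⊕ F = T
(x3 ↔ x5) ↔ (((x4 ∧ x1) ⊕ x1) ⊕ (x3 ↔ (x3 → (x5 ↔ x4)))) = T ↔ T = T
x4 ↔ x1 = F ↔ T = F
((x3 ↔ x5) ↔ (((x4 ∧ x1) ⊕ x1) ⊕ (x3 ↔ (x3 → (x5 ↔ x4))))) ↔ (x4 ↔ x1) = T ↔ F = F
x5 ⊕ x4 = T ⊕ F = T
(x5 ⊕ x4) → x5 = T → T = T
x3 ⊕ ((x5 ⊕ x4) → x5) = T ⊕ T = F
(x3 ⊕ ((x5 ⊕ x4) → x5)) ∨ x3 = F ∨ T = T
(((x3 ↔ x5) ↔ (((x4 ∧ x1) ⊕ x1) ⊕ (x3 ↔ (x3 → (x5 ↔ x4))))) ↔ (x4 ↔ x1)) ↔ ((x3 ⊕ ((x5 ⊕ x4) → x5)) ∨ x3) = F ↔ T = F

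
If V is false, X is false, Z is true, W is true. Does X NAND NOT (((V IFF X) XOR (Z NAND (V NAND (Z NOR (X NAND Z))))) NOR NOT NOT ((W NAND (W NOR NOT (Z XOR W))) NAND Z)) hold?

Substituting V=false, X=false, Z=true, W=true:
V IFF X = false IFF false = true
X NAND Z = false NAND true = true
Z NOR (X NAND Z) = true NOR true = false
V NAND (Z NOR (X NAND Z)) = false NAND false = true
Z NAND (V NAND (Z NOR (X NAND Z))) = true NAND true = false
(V IFF X) XOR (Z NAND (V NAND (Z NOR (X NAND Z)))) = true XOR false = true
Z XOR W = true XOR true = false
NOT (Z XOR W) = NOT false = true
W NOR NOT (Z XOR W) = true NOR true = false
W NAND (W NOR NOT (Z XOR W)) = true NAND false = true
(W NAND (W NOR NOT (Z XOR W))) NAND Z = true NAND true = false
NOT ((W NAND (W NOR NOT (Z XOR W))) NAND Z) = NOT false = true
NOT NOT ((W NAND (W NOR NOT (Z XOR W))) NAND Z) = NOT true = false
((V IFF X) XOR (Z NAND (V NAND (Z NOR (X NAND Z))))) NOR NOT NOT ((W NAND (W NOR NOT (Z XOR W))) NAND Z) = true NOR false = false
NOT (((V IFF X) XOR (Z NAND (V NAND (Z NOR (X NAND Z))))) NOR NOT NOT ((W NAND (W NOR NOT (Z XOR W))) NAND Z)) = NOT false = true
X NAND NOT (((V IFF X) XOR (Z NAND (V NAND (Z NOR (X NAND Z))))) NOR NOT NOT ((W NAND (W NOR NOT (Z XOR W))) NAND Z)) = false NAND true = true

true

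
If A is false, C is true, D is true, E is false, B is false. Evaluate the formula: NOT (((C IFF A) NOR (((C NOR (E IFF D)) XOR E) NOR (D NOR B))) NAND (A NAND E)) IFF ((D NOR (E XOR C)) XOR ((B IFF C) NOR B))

Substituting A=false, C=true, D=true, E=false, B=false:
C IFF A = true IFF false = false
E IFF D = false IFF true = false
C NOR (E IFF D) = true NOR false = false
(C NOR (E IFF D)) XOR E = false XOR false = false
D NOR B = true NOR false = false
((C NOR (E IFF D)) XOR E) NOR (D NOR B) = false NOR false = true
(C IFF A) NOR (((C NOR (E IFF D)) XOR E) NOR (D NOR B)) = false NOR true = false
A NAND E = false NAND false = true
((C IFF A) NOR (((C NOR (E IFF D)) XOR E) NOR (D NOR B))) NAND (A NAND E) = false NAND true = true
NOT (((C IFF A) NOR (((C NOR (E IFF D)) XOR E) NOR (D NOR B))) NAND (A NAND E)) = NOT true = false
E XOR C = false XOR true = true
D NOR (E XOR C) = true NOR true = false
B IFF C = false IFF true = false
(B IFF C) NOR B = false NOR false = true
(D NOR (E XOR C)) XOR ((B IFF C) NOR B) = false XOR true = true
NOT (((C IFF A) NOR (((C NOR (E IFF D)) XOR E) NOR (D NOR B))) NAND (A NAND E)) IFF ((D NOR (E XOR C)) XOR ((B IFF C) NOR B)) = false IFF true = false

false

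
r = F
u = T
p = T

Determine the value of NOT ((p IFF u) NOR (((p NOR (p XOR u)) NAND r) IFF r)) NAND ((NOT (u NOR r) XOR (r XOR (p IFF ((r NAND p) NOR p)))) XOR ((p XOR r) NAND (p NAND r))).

F

Substituting r=F, u=T, p=T:
p IFF u = T IFF T = T
p XOR u = T XOR T = F
p NOR (p XOR u) = T NOR F = F
(p NOR (p XOR u)) NAND r = F NAND F = T
((p NOR (p XOR u)) NAND r) IFF r = T IFF F = F
(p IFF u) NOR (((p NOR (p XOR u)) NAND r) IFF r) = T NOR F = F
NOT ((p IFF u) NOR (((p NOR (p XOR u)) NAND r) IFF r)) = NOT F = T
u NOR r = T NOR F = F
NOT (u NOR r) = NOT F = T
r NAND p = F NAND T = T
(r NAND p) NOR p = T NOR T = F
p IFF ((r NAND p) NOR p) = T IFF F = F
r XOR (p IFF ((r NAND p) NOR p)) = F XOR F = F
NOT (u NOR r) XOR (r XOR (p IFF ((r NAND p) NOR p))) = T XOR F = T
p XOR r = T XOR F = T
p NAND r = T NAND F = T
(p XOR r) NAND (p NAND r) = T NAND T = F
(NOT (u NOR r) XOR (r XOR (p IFF ((r NAND p) NOR p)))) XOR ((p XOR r) NAND (p NAND r)) = T XOR F = T
NOT ((p IFF u) NOR (((p NOR (p XOR u)) NAND r) IFF r)) NAND ((NOT (u NOR r) XOR (r XOR (p IFF ((r NAND p) NOR p)))) XOR ((p XOR r) NAND (p NAND r))) = T NAND T = F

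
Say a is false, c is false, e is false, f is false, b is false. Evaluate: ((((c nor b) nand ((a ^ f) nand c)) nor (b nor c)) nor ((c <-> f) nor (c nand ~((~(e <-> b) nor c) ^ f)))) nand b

c nor b = False nor False = True
a ^ f = False ^ False = False
(a ^ f) nand c = False nand False = True
(c nor b) nand ((a ^ f) nand c) = True nand True = False
b nor c = False nor False = True
((c nor b) nand ((a ^ f) nand c)) nor (b nor c) = False nor True = False
c <-> f = False <-> False = True
e <-> b = False <-> False = True
~(e <-> b) = ~True = False
~(e <-> b) nor c = False nor False = True
(~(e <-> b) nor c) ^ f = True ^ False = True
~((~(e <-> b) nor c) ^ f) = ~True = False
c nand ~((~(e <-> b) nor c) ^ f) = False nand False = True
(c <-> f) nor (c nand ~((~(e <-> b) nor c) ^ f)) = True nor True = False
(((c nor b) nand ((a ^ f) nand c)) nor (b nor c)) nor ((c <-> f) nor (c nand ~((~(e <-> b) nor c) ^ f))) = False nor False = True
((((c nor b) nand ((a ^ f) nand c)) nor (b nor c)) nor ((c <-> f) nor (c nand ~((~(e <-> b) nor c) ^ f)))) nand b = True nand False = True

True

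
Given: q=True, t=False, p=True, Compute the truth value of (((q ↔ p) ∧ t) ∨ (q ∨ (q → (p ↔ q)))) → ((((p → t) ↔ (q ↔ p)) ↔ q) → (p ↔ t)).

True

q ↔ p = True ↔ True = True
(q ↔ p) ∧ t = True ∧ False = False
p ↔ q = True ↔ True = True
q → (p ↔ q) = True → True = True
q ∨ (q → (p ↔ q)) = True ∨ True = True
((q ↔ p) ∧ t) ∨ (q ∨ (q → (p ↔ q))) = False ∨ True = True
p → t = True → False = False
q ↔ p = True ↔ True = True
(p → t) ↔ (q ↔ p) = False ↔ True = False
((p → t) ↔ (q ↔ p)) ↔ q = False ↔ True = False
p ↔ t = True ↔ False = False
(((p → t) ↔ (q ↔ p)) ↔ q) → (p ↔ t) = False → False = True
(((q ↔ p) ∧ t) ∨ (q ∨ (q → (p ↔ q)))) → ((((p → t) ↔ (q ↔ p)) ↔ q) → (p ↔ t)) = True → True = True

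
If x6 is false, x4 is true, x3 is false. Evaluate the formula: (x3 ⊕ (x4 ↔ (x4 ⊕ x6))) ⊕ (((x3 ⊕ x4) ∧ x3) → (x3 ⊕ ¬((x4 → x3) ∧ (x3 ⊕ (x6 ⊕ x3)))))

x4 ⊕ x6 = T ⊕ F = T
x4 ↔ (x4 ⊕ x6) = T ↔ T = T
x3 ⊕ (x4 ↔ (x4 ⊕ x6)) = F ⊕ T = T
x3 ⊕ x4 = F ⊕ T = T
(x3 ⊕ x4) ∧ x3 = T ∧ F = F
x4 → x3 = T → F = F
x6 ⊕ x3 = F ⊕ F = F
x3 ⊕ (x6 ⊕ x3) = F ⊕ F = F
(x4 → x3) ∧ (x3 ⊕ (x6 ⊕ x3)) = F ∧ F = F
¬((x4 → x3) ∧ (x3 ⊕ (x6 ⊕ x3))) = ¬F = T
x3 ⊕ ¬((x4 → x3) ∧ (x3 ⊕ (x6 ⊕ x3))) = F ⊕ T = T
((x3 ⊕ x4) ∧ x3) → (x3 ⊕ ¬((x4 → x3) ∧ (x3 ⊕ (x6 ⊕ x3)))) = F → T = T
(x3 ⊕ (x4 ↔ (x4 ⊕ x6))) ⊕ (((x3 ⊕ x4) ∧ x3) → (x3 ⊕ ¬((x4 → x3) ∧ (x3 ⊕ (x6 ⊕ x3))))) = T ⊕ T = F

F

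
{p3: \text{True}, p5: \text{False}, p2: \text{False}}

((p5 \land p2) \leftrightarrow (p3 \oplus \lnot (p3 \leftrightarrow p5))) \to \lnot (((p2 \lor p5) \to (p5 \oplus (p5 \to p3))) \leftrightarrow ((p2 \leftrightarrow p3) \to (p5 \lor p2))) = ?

p5 \land p2 = \text{False} \land \text{False} = \text{False}
p3 \leftrightarrow p5 = \text{True} \leftrightarrow \text{False} = \text{False}
\lnot (p3 \leftrightarrow p5) = \lnot \text{False} = \text{True}
p3 \oplus \lnot (p3 \leftrightarrow p5) = \text{True} \oplus \text{True} = \text{False}
(p5 \land p2) \leftrightarrow (p3 \oplus \lnot (p3 \leftrightarrow p5)) = \text{False} \leftrightarrow \text{False} = \text{True}
p2 \lor p5 = \text{False} \lor \text{False} = \text{False}
p5 \to p3 = \text{False} \to \text{True} = \text{True}
p5 \oplus (p5 \to p3) = \text{False} \oplus \text{True} = \text{True}
(p2 \lor p5) \to (p5 \oplus (p5 \to p3)) = \text{False} \to \text{True} = \text{True}
p2 \leftrightarrow p3 = \text{False} \leftrightarrow \text{True} = \text{False}
p5 \lor p2 = \text{False} \lor \text{False} = \text{False}
(p2 \leftrightarrow p3) \to (p5 \lor p2) = \text{False} \to \text{False} = \text{True}
((p2 \lor p5) \to (p5 \oplus (p5 \to p3))) \leftrightarrow ((p2 \leftrightarrow p3) \to (p5 \lor p2)) = \text{True} \leftrightarrow \text{True} = \text{True}
\lnot (((p2 \lor p5) \to (p5 \oplus (p5 \to p3))) \leftrightarrow ((p2 \leftrightarrow p3) \to (p5 \lor p2))) = \lnot \text{True} = \text{False}
((p5 \land p2) \leftrightarrow (p3 \oplus \lnot (p3 \leftrightarrow p5))) \to \lnot (((p2 \lor p5) \to (p5 \oplus (p5 \to p3))) \leftrightarrow ((p2 \leftrightarrow p3) \to (p5 \lor p2))) = \text{True} \to \text{False} = \text{False}

\text{False}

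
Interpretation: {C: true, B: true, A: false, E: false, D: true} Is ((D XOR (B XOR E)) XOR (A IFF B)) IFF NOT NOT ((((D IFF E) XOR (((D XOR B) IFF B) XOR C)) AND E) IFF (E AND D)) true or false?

Substituting C=true, B=true, A=false, E=false, D=true:
B XOR E = true XOR false = true
D XOR (B XOR E) = true XOR true = false
A IFF B = false IFF true = false
(D XOR (B XOR E)) XOR (A IFF B) = false XOR false = false
D IFF E = true IFF false = false
D XOR B = true XOR true = false
(D XOR B) IFF B = false IFF true = false
((D XOR B) IFF B) XOR C = false XOR true = true
(D IFF E) XOR (((D XOR B) IFF B) XOR C) = false XOR true = true
((D IFF E) XOR (((D XOR B) IFF B) XOR C)) AND E = true AND false = false
E AND D = false AND true = false
(((D IFF E) XOR (((D XOR B) IFF B) XOR C)) AND E) IFF (E AND D) = false IFF false = true
NOT ((((D IFF E) XOR (((D XOR B) IFF B) XOR C)) AND E) IFF (E AND D)) = NOT true = false
NOT NOT ((((D IFF E) XOR (((D XOR B) IFF B) XOR C)) AND E) IFF (E AND D)) = NOT false = true
((D XOR (B XOR E)) XOR (A IFF B)) IFF NOT NOT ((((D IFF E) XOR (((D XOR B) IFF B) XOR C)) AND E) IFF (E AND D)) = false IFF true = false

false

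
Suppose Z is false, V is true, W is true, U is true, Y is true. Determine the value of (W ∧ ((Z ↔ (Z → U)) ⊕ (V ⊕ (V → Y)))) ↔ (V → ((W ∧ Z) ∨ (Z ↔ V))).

Z → U = False → True = True
Z ↔ (Z → U) = False ↔ True = False
V → Y = True → True = True
V ⊕ (V → Y) = True ⊕ True = False
(Z ↔ (Z → U)) ⊕ (V ⊕ (V → Y)) = False ⊕ False = False
W ∧ ((Z ↔ (Z → U)) ⊕ (V ⊕ (V → Y))) = True ∧ False = False
W ∧ Z = True ∧ False = False
Z ↔ V = False ↔ True = False
(W ∧ Z) ∨ (Z ↔ V) = False ∨ False = False
V → ((W ∧ Z) ∨ (Z ↔ V)) = True → False = False
(W ∧ ((Z ↔ (Z → U)) ⊕ (V ⊕ (V → Y)))) ↔ (V → ((W ∧ Z) ∨ (Z ↔ V))) = False ↔ False = True

True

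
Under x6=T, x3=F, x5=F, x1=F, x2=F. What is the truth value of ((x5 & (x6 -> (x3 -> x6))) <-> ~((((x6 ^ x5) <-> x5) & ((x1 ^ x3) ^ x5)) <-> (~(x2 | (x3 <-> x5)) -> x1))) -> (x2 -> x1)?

T

Substituting x6=T, x3=F, x5=F, x1=F, x2=F:
x3 -> x6 = F -> T = T
x6 -> (x3 -> x6) = T -> T = T
x5 & (x6 -> (x3 -> x6)) = F & T = F
x6 ^ x5 = T ^ F = T
(x6 ^ x5) <-> x5 = T <-> F = F
x1 ^ x3 = F ^ F = F
(x1 ^ x3) ^ x5 = F ^ F = F
((x6 ^ x5) <-> x5) & ((x1 ^ x3) ^ x5) = F & F = F
x3 <-> x5 = F <-> F = T
x2 | (x3 <-> x5) = F | T = T
~(x2 | (x3 <-> x5)) = ~T = F
~(x2 | (x3 <-> x5)) -> x1 = F -> F = T
(((x6 ^ x5) <-> x5) & ((x1 ^ x3) ^ x5)) <-> (~(x2 | (x3 <-> x5)) -> x1) = F <-> T = F
~((((x6 ^ x5) <-> x5) & ((x1 ^ x3) ^ x5)) <-> (~(x2 | (x3 <-> x5)) -> x1)) = ~F = T
(x5 & (x6 -> (x3 -> x6))) <-> ~((((x6 ^ x5) <-> x5) & ((x1 ^ x3) ^ x5)) <-> (~(x2 | (x3 <-> x5)) -> x1)) = F <-> T = F
x2 -> x1 = F -> F = T
((x5 & (x6 -> (x3 -> x6))) <-> ~((((x6 ^ x5) <-> x5) & ((x1 ^ x3) ^ x5)) <-> (~(x2 | (x3 <-> x5)) -> x1))) -> (x2 -> x1) = F -> T = T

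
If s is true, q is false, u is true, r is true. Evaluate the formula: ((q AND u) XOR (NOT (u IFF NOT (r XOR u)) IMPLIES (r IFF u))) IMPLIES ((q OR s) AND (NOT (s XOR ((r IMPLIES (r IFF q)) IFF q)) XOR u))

q AND u = False AND True = False
r XOR u = True XOR True = False
NOT (r XOR u) = NOT False = True
u IFF NOT (r XOR u) = True IFF True = True
NOT (u IFF NOT (r XOR u)) = NOT True = False
r IFF u = True IFF True = True
NOT (u IFF NOT (r XOR u)) IMPLIES (r IFF u) = False IMPLIES True = True
(q AND u) XOR (NOT (u IFF NOT (r XOR u)) IMPLIES (r IFF u)) = False XOR True = True
q OR s = False OR True = True
r IFF q = True IFF False = False
r IMPLIES (r IFF q) = True IMPLIES False = False
(r IMPLIES (r IFF q)) IFF q = False IFF False = True
s XOR ((r IMPLIES (r IFF q)) IFF q) = True XOR True = False
NOT (s XOR ((r IMPLIES (r IFF q)) IFF q)) = NOT False = True
NOT (s XOR ((r IMPLIES (r IFF q)) IFF q)) XOR u = True XOR True = False
(q OR s) AND (NOT (s XOR ((r IMPLIES (r IFF q)) IFF q)) XOR u) = True AND False = False
((q AND u) XOR (NOT (u IFF NOT (r XOR u)) IMPLIES (r IFF u))) IMPLIES ((q OR s) AND (NOT (s XOR ((r IMPLIES (r IFF q)) IFF q)) XOR u)) = True IMPLIES False = False

False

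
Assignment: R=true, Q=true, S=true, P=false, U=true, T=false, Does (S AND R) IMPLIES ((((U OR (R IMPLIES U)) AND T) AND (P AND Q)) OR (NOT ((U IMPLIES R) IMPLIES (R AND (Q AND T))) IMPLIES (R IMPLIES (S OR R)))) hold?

true

S AND R = true AND true = true
R IMPLIES U = true IMPLIES true = true
U OR (R IMPLIES U) = true OR true = true
(U OR (R IMPLIES U)) AND T = true AND false = false
P AND Q = false AND true = false
((U OR (R IMPLIES U)) AND T) AND (P AND Q) = false AND false = false
U IMPLIES R = true IMPLIES true = true
Q AND T = true AND false = false
R AND (Q AND T) = true AND false = false
(U IMPLIES R) IMPLIES (R AND (Q AND T)) = true IMPLIES false = false
NOT ((U IMPLIES R) IMPLIES (R AND (Q AND T))) = NOT false = true
S OR R = true OR true = true
R IMPLIES (S OR R) = true IMPLIES true = true
NOT ((U IMPLIES R) IMPLIES (R AND (Q AND T))) IMPLIES (R IMPLIES (S OR R)) = true IMPLIES true = true
(((U OR (R IMPLIES U)) AND T) AND (P AND Q)) OR (NOT ((U IMPLIES R) IMPLIES (R AND (Q AND T))) IMPLIES (R IMPLIES (S OR R))) = false OR true = true
(S AND R) IMPLIES ((((U OR (R IMPLIES U)) AND T) AND (P AND Q)) OR (NOT ((U IMPLIES R) IMPLIES (R AND (Q AND T))) IMPLIES (R IMPLIES (S OR R)))) = true IMPLIES true = true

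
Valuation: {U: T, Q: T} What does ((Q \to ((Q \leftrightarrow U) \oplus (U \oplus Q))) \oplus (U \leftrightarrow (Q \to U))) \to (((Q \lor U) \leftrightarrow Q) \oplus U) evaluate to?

T

Q \leftrightarrow U = T \leftrightarrow T = T
U \oplus Q = T \oplus T = F
(Q \leftrightarrow U) \oplus (U \oplus Q) = T \oplus F = T
Q \to ((Q \leftrightarrow U) \oplus (U \oplus Q)) = T \to T = T
Q \to U = T \to T = T
U \leftrightarrow (Q \to U) = T \leftrightarrow T = T
(Q \to ((Q \leftrightarrow U) \oplus (U \oplus Q))) \oplus (U \leftrightarrow (Q \to U)) = T \oplus T = F
Q \lor U = T \lor T = T
(Q \lor U) \leftrightarrow Q = T \leftrightarrow T = T
((Q \lor U) \leftrightarrow Q) \oplus U = T \oplus T = F
((Q \to ((Q \leftrightarrow U) \oplus (U \oplus Q))) \oplus (U \leftrightarrow (Q \to U))) \to (((Q \lor U) \leftrightarrow Q) \oplus U) = F \to F = T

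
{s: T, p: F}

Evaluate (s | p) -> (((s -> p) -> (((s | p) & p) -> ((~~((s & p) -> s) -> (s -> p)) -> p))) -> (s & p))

F

s | p = T | F = T
s -> p = T -> F = F
s | p = T | F = T
(s | p) & p = T & F = F
s & p = T & F = F
(s & p) -> s = F -> T = T
~((s & p) -> s) = ~T = F
~~((s & p) -> s) = ~F = T
s -> p = T -> F = F
~~((s & p) -> s) -> (s -> p) = T -> F = F
(~~((s & p) -> s) -> (s -> p)) -> p = F -> F = T
((s | p) & p) -> ((~~((s & p) -> s) -> (s -> p)) -> p) = F -> T = T
(s -> p) -> (((s | p) & p) -> ((~~((s & p) -> s) -> (s -> p)) -> p)) = F -> T = T
s & p = T & F = F
((s -> p) -> (((s | p) & p) -> ((~~((s & p) -> s) -> (s -> p)) -> p))) -> (s & p) = T -> F = F
(s | p) -> (((s -> p) -> (((s | p) & p) -> ((~~((s & p) -> s) -> (s -> p)) -> p))) -> (s & p)) = T -> F = F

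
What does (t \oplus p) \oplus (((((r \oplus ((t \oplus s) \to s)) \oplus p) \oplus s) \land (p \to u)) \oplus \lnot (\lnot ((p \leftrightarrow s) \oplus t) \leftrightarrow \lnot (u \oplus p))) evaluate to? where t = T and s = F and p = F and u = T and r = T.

T

t \oplus p = T \oplus F = T
t \oplus s = T \oplus F = T
(t \oplus s) \to s = T \to F = F
r \oplus ((t \oplus s) \to s) = T \oplus F = T
(r \oplus ((t \oplus s) \to s)) \oplus p = T \oplus F = T
((r \oplus ((t \oplus s) \to s)) \oplus p) \oplus s = T \oplus F = T
p \to u = F \to T = T
(((r \oplus ((t \oplus s) \to s)) \oplus p) \oplus s) \land (p \to u) = T \land T = T
p \leftrightarrow s = F \leftrightarrow F = T
(p \leftrightarrow s) \oplus t = T \oplus T = F
\lnot ((p \leftrightarrow s) \oplus t) = \lnot F = T
u \oplus p = T \oplus F = T
\lnot (u \oplus p) = \lnot T = F
\lnot ((p \leftrightarrow s) \oplus t) \leftrightarrow \lnot (u \oplus p) = T \leftrightarrow F = F
\lnot (\lnot ((p \leftrightarrow s) \oplus t) \leftrightarrow \lnot (u \oplus p)) = \lnot F = T
((((r \oplus ((t \oplus s) \to s)) \oplus p) \oplus s) \land (p \to u)) \oplus \lnot (\lnot ((p \leftrightarrow s) \oplus t) \leftrightarrow \lnot (u \oplus p)) = T \oplus T = F
(t \oplus p) \oplus (((((r \oplus ((t \oplus s) \to s)) \oplus p) \oplus s) \land (p \to u)) \oplus \lnot (\lnot ((p \leftrightarrow s) \oplus t) \leftrightarrow \lnot (u \oplus p))) = T \oplus F = T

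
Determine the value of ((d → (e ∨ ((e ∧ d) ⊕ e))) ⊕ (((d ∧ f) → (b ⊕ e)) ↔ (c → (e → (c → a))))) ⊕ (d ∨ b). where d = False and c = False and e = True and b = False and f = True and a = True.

False

e ∧ d = True ∧ False = False
(e ∧ d) ⊕ e = False ⊕ True = True
e ∨ ((e ∧ d) ⊕ e) = True ∨ True = True
d → (e ∨ ((e ∧ d) ⊕ e)) = False → True = True
d ∧ f = False ∧ True = False
b ⊕ e = False ⊕ True = True
(d ∧ f) → (b ⊕ e) = False → True = True
c → a = False → True = True
e → (c → a) = True → True = True
c → (e → (c → a)) = False → True = True
((d ∧ f) → (b ⊕ e)) ↔ (c → (e → (c → a))) = True ↔ True = True
(d → (e ∨ ((e ∧ d) ⊕ e))) ⊕ (((d ∧ f) → (b ⊕ e)) ↔ (c → (e → (c → a)))) = True ⊕ True = False
d ∨ b = False ∨ False = False
((d → (e ∨ ((e ∧ d) ⊕ e))) ⊕ (((d ∧ f) → (b ⊕ e)) ↔ (c → (e → (c → a))))) ⊕ (d ∨ b) = False ⊕ False = False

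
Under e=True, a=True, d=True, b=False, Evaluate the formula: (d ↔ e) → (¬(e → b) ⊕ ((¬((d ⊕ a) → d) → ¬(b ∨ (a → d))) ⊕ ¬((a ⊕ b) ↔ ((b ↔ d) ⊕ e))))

Substituting e=True, a=True, d=True, b=False:
d ↔ e = True ↔ True = True
e → b = True → False = False
¬(e → b) = ¬False = True
d ⊕ a = True ⊕ True = False
(d ⊕ a) → d = False → True = True
¬((d ⊕ a) → d) = ¬True = False
a → d = True → True = True
b ∨ (a → d) = False ∨ True = True
¬(b ∨ (a → d)) = ¬True = False
¬((d ⊕ a) → d) → ¬(b ∨ (a → d)) = False → False = True
a ⊕ b = True ⊕ False = True
b ↔ d = False ↔ True = False
(b ↔ d) ⊕ e = False ⊕ True = True
(a ⊕ b) ↔ ((b ↔ d) ⊕ e) = True ↔ True = True
¬((a ⊕ b) ↔ ((b ↔ d) ⊕ e)) = ¬True = False
(¬((d ⊕ a) → d) → ¬(b ∨ (a → d))) ⊕ ¬((a ⊕ b) ↔ ((b ↔ d) ⊕ e)) = True ⊕ False = True
¬(e → b) ⊕ ((¬((d ⊕ a) → d) → ¬(b ∨ (a → d))) ⊕ ¬((a ⊕ b) ↔ ((b ↔ d) ⊕ e))) = True ⊕ True = False
(d ↔ e) → (¬(e → b) ⊕ ((¬((d ⊕ a) → d) → ¬(b ∨ (a → d))) ⊕ ¬((a ⊕ b) ↔ ((b ↔ d) ⊕ e)))) = True → False = False

False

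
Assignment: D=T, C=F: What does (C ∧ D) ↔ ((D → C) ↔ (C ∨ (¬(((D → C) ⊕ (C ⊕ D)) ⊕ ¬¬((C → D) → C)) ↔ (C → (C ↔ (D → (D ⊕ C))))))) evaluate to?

F

C ∧ D = F ∧ T = F
D → C = T → F = F
D → C = T → F = F
C ⊕ D = F ⊕ T = T
(D → C) ⊕ (C ⊕ D) = F ⊕ T = T
C → D = F → T = T
(C → D) → C = T → F = F
¬((C → D) → C) = ¬F = T
¬¬((C → D) → C) = ¬T = F
((D → C) ⊕ (C ⊕ D)) ⊕ ¬¬((C → D) → C) = T ⊕ F = T
¬(((D → C) ⊕ (C ⊕ D)) ⊕ ¬¬((C → D) → C)) = ¬T = F
D ⊕ C = T ⊕ F = T
D → (D ⊕ C) = T → T = T
C ↔ (D → (D ⊕ C)) = F ↔ T = F
C → (C ↔ (D → (D ⊕ C))) = F → F = T
¬(((D → C) ⊕ (C ⊕ D)) ⊕ ¬¬((C → D) → C)) ↔ (C → (C ↔ (D → (D ⊕ C)))) = F ↔ T = F
C ∨ (¬(((D → C) ⊕ (C ⊕ D)) ⊕ ¬¬((C → D) → C)) ↔ (C → (C ↔ (D → (D ⊕ C))))) = F ∨ F = F
(D → C) ↔ (C ∨ (¬(((D → C) ⊕ (C ⊕ D)) ⊕ ¬¬((C → D) → C)) ↔ (C → (C ↔ (D → (D ⊕ C)))))) = F ↔ F = T
(C ∧ D) ↔ ((D → C) ↔ (C ∨ (¬(((D → C) ⊕ (C ⊕ D)) ⊕ ¬¬((C → D) → C)) ↔ (C → (C ↔ (D → (D ⊕ C))))))) = F ↔ T = F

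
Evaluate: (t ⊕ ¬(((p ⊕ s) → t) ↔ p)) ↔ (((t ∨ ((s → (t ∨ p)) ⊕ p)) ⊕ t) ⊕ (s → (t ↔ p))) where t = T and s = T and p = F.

Substituting t=T, s=T, p=F:
p ⊕ s = F ⊕ T = T
(p ⊕ s) → t = T → T = T
((p ⊕ s) → t) ↔ p = T ↔ F = F
¬(((p ⊕ s) → t) ↔ p) = ¬F = T
t ⊕ ¬(((p ⊕ s) → t) ↔ p) = T ⊕ T = F
t ∨ p = T ∨ F = T
s → (t ∨ p) = T → T = T
(s → (t ∨ p)) ⊕ p = T ⊕ F = T
t ∨ ((s → (t ∨ p)) ⊕ p) = T ∨ T = T
(t ∨ ((s → (t ∨ p)) ⊕ p)) ⊕ t = T ⊕ T = F
t ↔ p = T ↔ F = F
s → (t ↔ p) = T → F = F
((t ∨ ((s → (t ∨ p)) ⊕ p)) ⊕ t) ⊕ (s → (t ↔ p)) = F ⊕ F = F
(t ⊕ ¬(((p ⊕ s) → t) ↔ p)) ↔ (((t ∨ ((s → (t ∨ p)) ⊕ p)) ⊕ t) ⊕ (s → (t ↔ p))) = F ↔ F = T

T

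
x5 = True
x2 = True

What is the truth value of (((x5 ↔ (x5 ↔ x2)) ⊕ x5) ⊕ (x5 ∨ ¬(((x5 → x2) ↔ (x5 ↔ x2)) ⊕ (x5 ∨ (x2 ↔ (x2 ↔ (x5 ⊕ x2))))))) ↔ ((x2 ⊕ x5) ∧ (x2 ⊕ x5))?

False

x5 ↔ x2 = True ↔ True = True
x5 ↔ (x5 ↔ x2) = True ↔ True = True
(x5 ↔ (x5 ↔ x2)) ⊕ x5 = True ⊕ True = False
x5 → x2 = True → True = True
x5 ↔ x2 = True ↔ True = True
(x5 → x2) ↔ (x5 ↔ x2) = True ↔ True = True
x5 ⊕ x2 = True ⊕ True = False
x2 ↔ (x5 ⊕ x2) = True ↔ False = False
x2 ↔ (x2 ↔ (x5 ⊕ x2)) = True ↔ False = False
x5 ∨ (x2 ↔ (x2 ↔ (x5 ⊕ x2))) = True ∨ False = True
((x5 → x2) ↔ (x5 ↔ x2)) ⊕ (x5 ∨ (x2 ↔ (x2 ↔ (x5 ⊕ x2)))) = True ⊕ True = False
¬(((x5 → x2) ↔ (x5 ↔ x2)) ⊕ (x5 ∨ (x2 ↔ (x2 ↔ (x5 ⊕ x2))))) = ¬False = True
x5 ∨ ¬(((x5 → x2) ↔ (x5 ↔ x2)) ⊕ (x5 ∨ (x2 ↔ (x2 ↔ (x5 ⊕ x2))))) = True ∨ True = True
((x5 ↔ (x5 ↔ x2)) ⊕ x5) ⊕ (x5 ∨ ¬(((x5 → x2) ↔ (x5 ↔ x2)) ⊕ (x5 ∨ (x2 ↔ (x2 ↔ (x5 ⊕ x2)))))) = False ⊕ True = True
x2 ⊕ x5 = True ⊕ True = False
x2 ⊕ x5 = True ⊕ True = False
(x2 ⊕ x5) ∧ (x2 ⊕ x5) = False ∧ False = False
(((x5 ↔ (x5 ↔ x2)) ⊕ x5) ⊕ (x5 ∨ ¬(((x5 → x2) ↔ (x5 ↔ x2)) ⊕ (x5 ∨ (x2 ↔ (x2 ↔ (x5 ⊕ x2))))))) ↔ ((x2 ⊕ x5) ∧ (x2 ⊕ x5)) = True ↔ False = False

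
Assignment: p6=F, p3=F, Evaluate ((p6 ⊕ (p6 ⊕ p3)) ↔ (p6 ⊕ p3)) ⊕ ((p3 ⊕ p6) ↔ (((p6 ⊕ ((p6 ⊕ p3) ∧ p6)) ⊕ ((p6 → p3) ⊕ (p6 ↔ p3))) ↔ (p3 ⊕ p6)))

T

p6 ⊕ p3 = F ⊕ F = F
p6 ⊕ (p6 ⊕ p3) = F ⊕ F = F
p6 ⊕ p3 = F ⊕ F = F
(p6 ⊕ (p6 ⊕ p3)) ↔ (p6 ⊕ p3) = F ↔ F = T
p3 ⊕ p6 = F ⊕ F = F
p6 ⊕ p3 = F ⊕ F = F
(p6 ⊕ p3) ∧ p6 = F ∧ F = F
p6 ⊕ ((p6 ⊕ p3) ∧ p6) = F ⊕ F = F
p6 → p3 = F → F = T
p6 ↔ p3 = F ↔ F = T
(p6 → p3) ⊕ (p6 ↔ p3) = T ⊕ T = F
(p6 ⊕ ((p6 ⊕ p3) ∧ p6)) ⊕ ((p6 → p3) ⊕ (p6 ↔ p3)) = F ⊕ F = F
p3 ⊕ p6 = F ⊕ F = F
((p6 ⊕ ((p6 ⊕ p3) ∧ p6)) ⊕ ((p6 → p3) ⊕ (p6 ↔ p3))) ↔ (p3 ⊕ p6) = F ↔ F = T
(p3 ⊕ p6) ↔ (((p6 ⊕ ((p6 ⊕ p3) ∧ p6)) ⊕ ((p6 → p3) ⊕ (p6 ↔ p3))) ↔ (p3 ⊕ p6)) = F ↔ T = F
((p6 ⊕ (p6 ⊕ p3)) ↔ (p6 ⊕ p3)) ⊕ ((p3 ⊕ p6) ↔ (((p6 ⊕ ((p6 ⊕ p3) ∧ p6)) ⊕ ((p6 → p3) ⊕ (p6 ↔ p3))) ↔ (p3 ⊕ p6))) = T ⊕ F = T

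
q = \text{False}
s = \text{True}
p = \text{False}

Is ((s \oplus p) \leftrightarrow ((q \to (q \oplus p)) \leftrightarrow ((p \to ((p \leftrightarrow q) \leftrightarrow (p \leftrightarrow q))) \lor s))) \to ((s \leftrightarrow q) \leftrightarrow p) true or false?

\text{True}

s \oplus p = \text{True} \oplus \text{False} = \text{True}
q \oplus p = \text{False} \oplus \text{False} = \text{False}
q \to (q \oplus p) = \text{False} \to \text{False} = \text{True}
p \leftrightarrow q = \text{False} \leftrightarrow \text{False} = \text{True}
p \leftrightarrow q = \text{False} \leftrightarrow \text{False} = \text{True}
(p \leftrightarrow q) \leftrightarrow (p \leftrightarrow q) = \text{True} \leftrightarrow \text{True} = \text{True}
p \to ((p \leftrightarrow q) \leftrightarrow (p \leftrightarrow q)) = \text{False} \to \text{True} = \text{True}
(p \to ((p \leftrightarrow q) \leftrightarrow (p \leftrightarrow q))) \lor s = \text{True} \lor \text{True} = \text{True}
(q \to (q \oplus p)) \leftrightarrow ((p \to ((p \leftrightarrow q) \leftrightarrow (p \leftrightarrow q))) \lor s) = \text{True} \leftrightarrow \text{True} = \text{True}
(s \oplus p) \leftrightarrow ((q \to (q \oplus p)) \leftrightarrow ((p \to ((p \leftrightarrow q) \leftrightarrow (p \leftrightarrow q))) \lor s)) = \text{True} \leftrightarrow \text{True} = \text{True}
s \leftrightarrow q = \text{True} \leftrightarrow \text{False} = \text{False}
(s \leftrightarrow q) \leftrightarrow p = \text{False} \leftrightarrow \text{False} = \text{True}
((s \oplus p) \leftrightarrow ((q \to (q \oplus p)) \leftrightarrow ((p \to ((p \leftrightarrow q) \leftrightarrow (p \leftrightarrow q))) \lor s))) \to ((s \leftrightarrow q) \leftrightarrow p) = \text{True} \to \text{True} = \text{True}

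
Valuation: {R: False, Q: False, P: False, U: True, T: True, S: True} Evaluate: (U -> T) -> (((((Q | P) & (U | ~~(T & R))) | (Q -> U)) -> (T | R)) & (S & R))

False

U -> T = True -> True = True
Q | P = False | False = False
T & R = True & False = False
~(T & R) = ~False = True
~~(T & R) = ~True = False
U | ~~(T & R) = True | False = True
(Q | P) & (U | ~~(T & R)) = False & True = False
Q -> U = False -> True = True
((Q | P) & (U | ~~(T & R))) | (Q -> U) = False | True = True
T | R = True | False = True
(((Q | P) & (U | ~~(T & R))) | (Q -> U)) -> (T | R) = True -> True = True
S & R = True & False = False
((((Q | P) & (U | ~~(T & R))) | (Q -> U)) -> (T | R)) & (S & R) = True & False = False
(U -> T) -> (((((Q | P) & (U | ~~(T & R))) | (Q -> U)) -> (T | R)) & (S & R)) = True -> False = False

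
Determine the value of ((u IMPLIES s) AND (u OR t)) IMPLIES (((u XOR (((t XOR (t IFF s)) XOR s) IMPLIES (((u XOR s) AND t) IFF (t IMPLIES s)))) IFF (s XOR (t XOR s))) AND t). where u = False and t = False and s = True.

u IMPLIES s = False IMPLIES True = True
u OR t = False OR False = False
(u IMPLIES s) AND (u OR t) = True AND False = False
t IFF s = False IFF True = False
t XOR (t IFF s) = False XOR False = False
(t XOR (t IFF s)) XOR s = False XOR True = True
u XOR s = False XOR True = True
(u XOR s) AND t = True AND False = False
t IMPLIES s = False IMPLIES True = True
((u XOR s) AND t) IFF (t IMPLIES s) = False IFF True = False
((t XOR (t IFF s)) XOR s) IMPLIES (((u XOR s) AND t) IFF (t IMPLIES s)) = True IMPLIES False = False
u XOR (((t XOR (t IFF s)) XOR s) IMPLIES (((u XOR s) AND t) IFF (t IMPLIES s))) = False XOR False = False
t XOR s = False XOR True = True
s XOR (t XOR s) = True XOR True = False
(u XOR (((t XOR (t IFF s)) XOR s) IMPLIES (((u XOR s) AND t) IFF (t IMPLIES s)))) IFF (s XOR (t XOR s)) = False IFF False = True
((u XOR (((t XOR (t IFF s)) XOR s) IMPLIES (((u XOR s) AND t) IFF (t IMPLIES s)))) IFF (s XOR (t XOR s))) AND t = True AND False = False
((u IMPLIES s) AND (u OR t)) IMPLIES (((u XOR (((t XOR (t IFF s)) XOR s) IMPLIES (((u XOR s) AND t) IFF (t IMPLIES s)))) IFF (s XOR (t XOR s))) AND t) = False IMPLIES False = True

True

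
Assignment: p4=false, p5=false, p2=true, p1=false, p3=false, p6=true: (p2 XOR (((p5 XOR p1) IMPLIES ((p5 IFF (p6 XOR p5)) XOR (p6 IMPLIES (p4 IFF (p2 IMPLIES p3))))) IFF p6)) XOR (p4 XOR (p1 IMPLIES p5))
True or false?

p5 XOR p1 = false XOR false = false
p6 XOR p5 = true XOR false = true
p5 IFF (p6 XOR p5) = false IFF true = false
p2 IMPLIES p3 = true IMPLIES false = false
p4 IFF (p2 IMPLIES p3) = false IFF false = true
p6 IMPLIES (p4 IFF (p2 IMPLIES p3)) = true IMPLIES true = true
(p5 IFF (p6 XOR p5)) XOR (p6 IMPLIES (p4 IFF (p2 IMPLIES p3))) = false XOR true = true
(p5 XOR p1) IMPLIES ((p5 IFF (p6 XOR p5)) XOR (p6 IMPLIES (p4 IFF (p2 IMPLIES p3)))) = false IMPLIES true = true
((p5 XOR p1) IMPLIES ((p5 IFF (p6 XOR p5)) XOR (p6 IMPLIES (p4 IFF (p2 IMPLIES p3))))) IFF p6 = true IFF true = true
p2 XOR (((p5 XOR p1) IMPLIES ((p5 IFF (p6 XOR p5)) XOR (p6 IMPLIES (p4 IFF (p2 IMPLIES p3))))) IFF p6) = true XOR true = false
p1 IMPLIES p5 = false IMPLIES false = true
p4 XOR (p1 IMPLIES p5) = false XOR true = true
(p2 XOR (((p5 XOR p1) IMPLIES ((p5 IFF (p6 XOR p5)) XOR (p6 IMPLIES (p4 IFF (p2 IMPLIES p3))))) IFF p6)) XOR (p4 XOR (p1 IMPLIES p5)) = false XOR true = true

true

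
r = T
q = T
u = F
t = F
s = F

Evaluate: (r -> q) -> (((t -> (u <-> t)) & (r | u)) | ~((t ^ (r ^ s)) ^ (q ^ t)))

r -> q = T -> T = T
u <-> t = F <-> F = T
t -> (u <-> t) = F -> T = T
r | u = T | F = T
(t -> (u <-> t)) & (r | u) = T & T = T
r ^ s = T ^ F = T
t ^ (r ^ s) = F ^ T = T
q ^ t = T ^ F = T
(t ^ (r ^ s)) ^ (q ^ t) = T ^ T = F
~((t ^ (r ^ s)) ^ (q ^ t)) = ~F = T
((t -> (u <-> t)) & (r | u)) | ~((t ^ (r ^ s)) ^ (q ^ t)) = T | T = T
(r -> q) -> (((t -> (u <-> t)) & (r | u)) | ~((t ^ (r ^ s)) ^ (q ^ t))) = T -> T = T

T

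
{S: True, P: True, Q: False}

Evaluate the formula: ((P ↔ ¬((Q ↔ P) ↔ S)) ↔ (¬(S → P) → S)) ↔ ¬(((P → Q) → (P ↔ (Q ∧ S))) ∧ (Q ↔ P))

Substituting S=True, P=True, Q=False:
Q ↔ P = False ↔ True = False
(Q ↔ P) ↔ S = False ↔ True = False
¬((Q ↔ P) ↔ S) = ¬False = True
P ↔ ¬((Q ↔ P) ↔ S) = True ↔ True = True
S → P = True → True = True
¬(S → P) = ¬True = False
¬(S → P) → S = False → True = True
(P ↔ ¬((Q ↔ P) ↔ S)) ↔ (¬(S → P) → S) = True ↔ True = True
P → Q = True → False = False
Q ∧ S = False ∧ True = False
P ↔ (Q ∧ S) = True ↔ False = False
(P → Q) → (P ↔ (Q ∧ S)) = False → False = True
Q ↔ P = False ↔ True = False
((P → Q) → (P ↔ (Q ∧ S))) ∧ (Q ↔ P) = True ∧ False = False
¬(((P → Q) → (P ↔ (Q ∧ S))) ∧ (Q ↔ P)) = ¬False = True
((P ↔ ¬((Q ↔ P) ↔ S)) ↔ (¬(S → P) → S)) ↔ ¬(((P → Q) → (P ↔ (Q ∧ S))) ∧ (Q ↔ P)) = True ↔ True = True

True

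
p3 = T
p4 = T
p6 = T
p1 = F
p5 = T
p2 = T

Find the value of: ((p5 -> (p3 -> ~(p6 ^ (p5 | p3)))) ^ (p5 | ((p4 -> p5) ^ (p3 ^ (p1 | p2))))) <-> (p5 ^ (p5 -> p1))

Substituting p3=T, p4=T, p6=T, p1=F, p5=T, p2=T:
p5 | p3 = T | T = T
p6 ^ (p5 | p3) = T ^ T = F
~(p6 ^ (p5 | p3)) = ~F = T
p3 -> ~(p6 ^ (p5 | p3)) = T -> T = T
p5 -> (p3 -> ~(p6 ^ (p5 | p3))) = T -> T = T
p4 -> p5 = T -> T = T
p1 | p2 = F | T = T
p3 ^ (p1 | p2) = T ^ T = F
(p4 -> p5) ^ (p3 ^ (p1 | p2)) = T ^ F = T
p5 | ((p4 -> p5) ^ (p3 ^ (p1 | p2))) = T | T = T
(p5 -> (p3 -> ~(p6 ^ (p5 | p3)))) ^ (p5 | ((p4 -> p5) ^ (p3 ^ (p1 | p2)))) = T ^ T = F
p5 -> p1 = T -> F = F
p5 ^ (p5 -> p1) = T ^ F = T
((p5 -> (p3 -> ~(p6 ^ (p5 | p3)))) ^ (p5 | ((p4 -> p5) ^ (p3 ^ (p1 | p2))))) <-> (p5 ^ (p5 -> p1)) = F <-> T = F

F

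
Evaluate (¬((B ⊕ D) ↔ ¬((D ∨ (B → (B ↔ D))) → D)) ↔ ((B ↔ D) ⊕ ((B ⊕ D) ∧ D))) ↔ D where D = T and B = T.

B ⊕ D = T ⊕ T = F
B ↔ D = T ↔ T = T
B → (B ↔ D) = T → T = T
D ∨ (B → (B ↔ D)) = T ∨ T = T
(D ∨ (B → (B ↔ D))) → D = T → T = T
¬((D ∨ (B → (B ↔ D))) → D) = ¬T = F
(B ⊕ D) ↔ ¬((D ∨ (B → (B ↔ D))) → D) = F ↔ F = T
¬((B ⊕ D) ↔ ¬((D ∨ (B → (B ↔ D))) → D)) = ¬T = F
B ↔ D = T ↔ T = T
B ⊕ D = T ⊕ T = F
(B ⊕ D) ∧ D = F ∧ T = F
(B ↔ D) ⊕ ((B ⊕ D) ∧ D) = T ⊕ F = T
¬((B ⊕ D) ↔ ¬((D ∨ (B → (B ↔ D))) → D)) ↔ ((B ↔ D) ⊕ ((B ⊕ D) ∧ D)) = F ↔ T = F
(¬((B ⊕ D) ↔ ¬((D ∨ (B → (B ↔ D))) → D)) ↔ ((B ↔ D) ⊕ ((B ⊕ D) ∧ D))) ↔ D = F ↔ T = F

F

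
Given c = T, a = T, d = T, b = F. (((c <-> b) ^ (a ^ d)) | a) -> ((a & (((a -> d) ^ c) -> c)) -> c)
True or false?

T

c <-> b = T <-> F = F
a ^ d = T ^ T = F
(c <-> b) ^ (a ^ d) = F ^ F = F
((c <-> b) ^ (a ^ d)) | a = F | T = T
a -> d = T -> T = T
(a -> d) ^ c = T ^ T = F
((a -> d) ^ c) -> c = F -> T = T
a & (((a -> d) ^ c) -> c) = T & T = T
(a & (((a -> d) ^ c) -> c)) -> c = T -> T = T
(((c <-> b) ^ (a ^ d)) | a) -> ((a & (((a -> d) ^ c) -> c)) -> c) = T -> T = T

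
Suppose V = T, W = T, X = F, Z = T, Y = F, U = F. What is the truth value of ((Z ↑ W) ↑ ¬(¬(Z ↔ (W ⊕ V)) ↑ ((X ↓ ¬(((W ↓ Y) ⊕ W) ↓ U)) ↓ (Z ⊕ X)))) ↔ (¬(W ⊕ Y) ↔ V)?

F

Substituting V=T, W=T, X=F, Z=T, Y=F, U=F:
Z ↑ W = T ↑ T = F
W ⊕ V = T ⊕ T = F
Z ↔ (W ⊕ V) = T ↔ F = F
¬(Z ↔ (W ⊕ V)) = ¬F = T
W ↓ Y = T ↓ F = F
(W ↓ Y) ⊕ W = F ⊕ T = T
((W ↓ Y) ⊕ W) ↓ U = T ↓ F = F
¬(((W ↓ Y) ⊕ W) ↓ U) = ¬F = T
X ↓ ¬(((W ↓ Y) ⊕ W) ↓ U) = F ↓ T = F
Z ⊕ X = T ⊕ F = T
(X ↓ ¬(((W ↓ Y) ⊕ W) ↓ U)) ↓ (Z ⊕ X) = F ↓ T = F
¬(Z ↔ (W ⊕ V)) ↑ ((X ↓ ¬(((W ↓ Y) ⊕ W) ↓ U)) ↓ (Z ⊕ X)) = T ↑ F = T
¬(¬(Z ↔ (W ⊕ V)) ↑ ((X ↓ ¬(((W ↓ Y) ⊕ W) ↓ U)) ↓ (Z ⊕ X))) = ¬T = F
(Z ↑ W) ↑ ¬(¬(Z ↔ (W ⊕ V)) ↑ ((X ↓ ¬(((W ↓ Y) ⊕ W) ↓ U)) ↓ (Z ⊕ X))) = F ↑ F = T
W ⊕ Y = T ⊕ F = T
¬(W ⊕ Y) = ¬T = F
¬(W ⊕ Y) ↔ V = F ↔ T = F
((Z ↑ W) ↑ ¬(¬(Z ↔ (W ⊕ V)) ↑ ((X ↓ ¬(((W ↓ Y) ⊕ W) ↓ U)) ↓ (Z ⊕ X)))) ↔ (¬(W ⊕ Y) ↔ V) = T ↔ F = F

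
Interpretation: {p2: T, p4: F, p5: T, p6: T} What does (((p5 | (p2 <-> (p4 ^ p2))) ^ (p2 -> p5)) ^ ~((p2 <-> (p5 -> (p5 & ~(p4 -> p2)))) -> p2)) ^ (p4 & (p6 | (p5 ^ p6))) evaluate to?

F

p4 ^ p2 = F ^ T = T
p2 <-> (p4 ^ p2) = T <-> T = T
p5 | (p2 <-> (p4 ^ p2)) = T | T = T
p2 -> p5 = T -> T = T
(p5 | (p2 <-> (p4 ^ p2))) ^ (p2 -> p5) = T ^ T = F
p4 -> p2 = F -> T = T
~(p4 -> p2) = ~T = F
p5 & ~(p4 -> p2) = T & F = F
p5 -> (p5 & ~(p4 -> p2)) = T -> F = F
p2 <-> (p5 -> (p5 & ~(p4 -> p2))) = T <-> F = F
(p2 <-> (p5 -> (p5 & ~(p4 -> p2)))) -> p2 = F -> T = T
~((p2 <-> (p5 -> (p5 & ~(p4 -> p2)))) -> p2) = ~T = F
((p5 | (p2 <-> (p4 ^ p2))) ^ (p2 -> p5)) ^ ~((p2 <-> (p5 -> (p5 & ~(p4 -> p2)))) -> p2) = F ^ F = F
p5 ^ p6 = T ^ T = F
p6 | (p5 ^ p6) = T | F = T
p4 & (p6 | (p5 ^ p6)) = F & T = F
(((p5 | (p2 <-> (p4 ^ p2))) ^ (p2 -> p5)) ^ ~((p2 <-> (p5 -> (p5 & ~(p4 -> p2)))) -> p2)) ^ (p4 & (p6 | (p5 ^ p6))) = F ^ F = F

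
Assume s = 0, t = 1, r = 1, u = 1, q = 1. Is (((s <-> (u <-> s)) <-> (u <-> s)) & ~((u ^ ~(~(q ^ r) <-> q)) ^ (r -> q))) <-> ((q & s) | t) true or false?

0

u <-> s = 1 <-> 0 = 0
s <-> (u <-> s) = 0 <-> 0 = 1
u <-> s = 1 <-> 0 = 0
(s <-> (u <-> s)) <-> (u <-> s) = 1 <-> 0 = 0
q ^ r = 1 ^ 1 = 0
~(q ^ r) = ~0 = 1
~(q ^ r) <-> q = 1 <-> 1 = 1
~(~(q ^ r) <-> q) = ~1 = 0
u ^ ~(~(q ^ r) <-> q) = 1 ^ 0 = 1
r -> q = 1 -> 1 = 1
(u ^ ~(~(q ^ r) <-> q)) ^ (r -> q) = 1 ^ 1 = 0
~((u ^ ~(~(q ^ r) <-> q)) ^ (r -> q)) = ~0 = 1
((s <-> (u <-> s)) <-> (u <-> s)) & ~((u ^ ~(~(q ^ r) <-> q)) ^ (r -> q)) = 0 & 1 = 0
q & s = 1 & 0 = 0
(q & s) | t = 0 | 1 = 1
(((s <-> (u <-> s)) <-> (u <-> s)) & ~((u ^ ~(~(q ^ r) <-> q)) ^ (r -> q))) <-> ((q & s) | t) = 0 <-> 1 = 0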